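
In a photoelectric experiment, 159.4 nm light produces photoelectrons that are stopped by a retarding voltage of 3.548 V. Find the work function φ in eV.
4.23 eV

The stopping potential gives the maximum kinetic energy: KE_max = eV_s = 3.548 eV

From Einstein's photoelectric equation: KE_max = hc/λ - φ
Rearranging: φ = hc/λ - KE_max

Calculate photon energy:
E_photon = hc/λ = (6.626×10⁻³⁴ J·s)(3×10⁸ m/s) / (159.4×10⁻⁹ m) = 7.7782 eV

Therefore:
φ = 7.7782 - 3.548 = 4.23 eV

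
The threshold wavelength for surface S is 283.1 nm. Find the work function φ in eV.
4.38 eV

At the threshold wavelength, photon energy equals work function:
φ = hc/λ₀

Calculating:
φ = (6.626×10⁻³⁴ J·s)(3×10⁸ m/s) / (283.1×10⁻⁹ m)
φ = 4.38 eV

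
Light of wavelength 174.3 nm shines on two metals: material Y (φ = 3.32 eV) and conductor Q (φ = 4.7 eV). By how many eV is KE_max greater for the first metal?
1.3800 eV

Using KE_max = hc/λ - φ for each metal:

Photon energy: E = hc/λ = 7.1133 eV

For material Y (φ₁ = 3.32 eV):
KE₁ = E - φ₁ = 7.1133 - 3.32 = 3.7933 eV

For conductor Q (φ₂ = 4.7 eV):
KE₂ = E - φ₂ = 7.1133 - 4.7 = 2.4133 eV

Difference:
ΔKE = KE₁ - KE₂ = 3.7933 - 2.4133 = 1.3800 eV

Note: The difference equals the difference in work functions: 4.7 - 3.32 = 1.38 eV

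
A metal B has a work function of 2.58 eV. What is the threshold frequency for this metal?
6.2384e+14 Hz

The threshold frequency is when the photon energy equals the work function:
hf₀ = φ

Solving for f₀:
f₀ = φ/h = (2.58 eV × 1.602×10⁻¹⁹ J/eV) / (6.626×10⁻³⁴ J·s)
f₀ = 6.2384e+14 Hz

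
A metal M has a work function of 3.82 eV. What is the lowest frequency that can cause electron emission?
9.2367e+14 Hz

The threshold frequency is when the photon energy equals the work function:
hf₀ = φ

Solving for f₀:
f₀ = φ/h = (3.82 eV × 1.602×10⁻¹⁹ J/eV) / (6.626×10⁻³⁴ J·s)
f₀ = 9.2367e+14 Hz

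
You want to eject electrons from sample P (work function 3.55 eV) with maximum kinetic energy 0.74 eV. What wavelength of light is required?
289.01 nm

From Einstein's equation: KE_max = hc/λ - φ

Rearranging for λ:
hc/λ = KE_max + φ
λ = hc/(KE_max + φ)

Required photon energy:
E_photon = KE_max + φ = 0.74 + 3.55 = 4.29 eV

Required wavelength:
λ = hc/E_photon = (6.626×10⁻³⁴)(3×10⁸) / (4.29 × 1.602×10⁻¹⁹)
λ = 289.01 nm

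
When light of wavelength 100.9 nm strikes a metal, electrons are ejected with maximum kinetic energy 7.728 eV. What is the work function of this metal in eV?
4.56 eV

From Einstein's photoelectric equation: KE_max = hf - φ = hc/λ - φ

Rearranging for φ:
φ = hc/λ - KE_max

Calculate photon energy:
E_photon = hc/λ = 12.2878 eV

Therefore:
φ = 12.2878 - 7.728 = 4.56 eV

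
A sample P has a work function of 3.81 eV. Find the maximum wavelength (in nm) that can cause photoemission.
325.42 nm

The threshold wavelength is when the photon energy equals the work function:
hc/λ₀ = φ

Solving for λ₀:
λ₀ = hc/φ = (6.626×10⁻³⁴ J·s)(3×10⁸ m/s) / (3.81 eV × 1.602×10⁻¹⁹ J/eV)
λ₀ = 325.42 nm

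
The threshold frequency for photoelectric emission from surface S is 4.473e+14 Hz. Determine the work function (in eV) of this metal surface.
1.85 eV

At the threshold frequency, photon energy equals work function:
φ = hf₀

Calculating:
φ = (6.626×10⁻³⁴ J·s)(4.473e+14 Hz)
φ = 1.85 eV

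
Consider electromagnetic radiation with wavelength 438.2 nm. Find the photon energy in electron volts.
2.8294 eV

Using E = hf = hc/λ:

E = hc/λ = (6.626×10⁻³⁴ J·s)(3×10⁸ m/s) / (438.2×10⁻⁹ m)
E = 2.8294 eV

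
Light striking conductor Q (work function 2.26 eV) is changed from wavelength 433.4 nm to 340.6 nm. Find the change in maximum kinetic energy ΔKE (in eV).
0.7794 eV

Using Einstein's equation: KE_max = hc/λ - φ

For λ₁ = 433.4 nm:
KE₁ = hc/λ₁ - φ = 2.8607 - 2.26 = 0.6007 eV

For λ₂ = 340.6 nm:
KE₂ = hc/λ₂ - φ = 3.6402 - 2.26 = 1.3802 eV

Change in KE:
ΔKE = KE₂ - KE₁ = 1.3802 - 0.6007 = 0.7794 eV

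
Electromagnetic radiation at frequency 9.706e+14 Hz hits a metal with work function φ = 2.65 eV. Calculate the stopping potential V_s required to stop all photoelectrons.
1.3641 V

The stopping potential V_s satisfies: eV_s = KE_max

First, find KE_max using Einstein's equation:
E_photon = hf = (6.626×10⁻³⁴ J·s)(9.706e+14 Hz) = 4.0141 eV
KE_max = E_photon - φ = 4.0141 - 2.65 = 1.3641 eV

Since eV_s = KE_max:
V_s = KE_max/e = 1.3641 V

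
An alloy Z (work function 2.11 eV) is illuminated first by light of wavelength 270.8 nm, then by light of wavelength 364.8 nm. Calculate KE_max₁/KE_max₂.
1.9155

Using Einstein's equation: KE_max = hc/λ - φ

For λ₁ = 270.8 nm:
E₁ = hc/λ₁ = 4.5784 eV
KE₁ = E₁ - φ = 4.5784 - 2.11 = 2.4684 eV

For λ₂ = 364.8 nm:
E₂ = hc/λ₂ = 3.3987 eV
KE₂ = E₂ - φ = 3.3987 - 2.11 = 1.2887 eV

Ratio: KE₁/KE₂ = 2.4684/1.2887 = 1.9155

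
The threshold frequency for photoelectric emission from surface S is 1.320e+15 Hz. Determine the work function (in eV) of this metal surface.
5.46 eV

At the threshold frequency, photon energy equals work function:
φ = hf₀

Calculating:
φ = (6.626×10⁻³⁴ J·s)(1.320e+15 Hz)
φ = 5.46 eV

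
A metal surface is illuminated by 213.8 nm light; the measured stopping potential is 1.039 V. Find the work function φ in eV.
4.76 eV

The stopping potential gives the maximum kinetic energy: KE_max = eV_s = 1.039 eV

From Einstein's photoelectric equation: KE_max = hc/λ - φ
Rearranging: φ = hc/λ - KE_max

Calculate photon energy:
E_photon = hc/λ = (6.626×10⁻³⁴ J·s)(3×10⁸ m/s) / (213.8×10⁻⁹ m) = 5.7991 eV

Therefore:
φ = 5.7991 - 1.039 = 4.76 eV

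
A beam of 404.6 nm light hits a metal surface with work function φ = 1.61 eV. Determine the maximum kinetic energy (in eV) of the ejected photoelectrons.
1.4544 eV

Using Einstein's photoelectric equation: KE_max = hf - φ = hc/λ - φ

First, calculate the photon energy:
E_photon = hc/λ = (6.626×10⁻³⁴ J·s)(3×10⁸ m/s) / (404.6×10⁻⁹ m)
E_photon = 3.0644 eV

Then, the maximum kinetic energy:
KE_max = E_photon - φ = 3.0644 eV - 1.61 eV = 1.4544 eV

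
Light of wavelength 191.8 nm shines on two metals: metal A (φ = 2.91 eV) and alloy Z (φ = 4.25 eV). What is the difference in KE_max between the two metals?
1.3400 eV

Using KE_max = hc/λ - φ for each metal:

Photon energy: E = hc/λ = 6.4642 eV

For metal A (φ₁ = 2.91 eV):
KE₁ = E - φ₁ = 6.4642 - 2.91 = 3.5542 eV

For alloy Z (φ₂ = 4.25 eV):
KE₂ = E - φ₂ = 6.4642 - 4.25 = 2.2142 eV

Difference:
ΔKE = KE₁ - KE₂ = 3.5542 - 2.2142 = 1.3400 eV

Note: The difference equals the difference in work functions: 4.25 - 2.91 = 1.34 eV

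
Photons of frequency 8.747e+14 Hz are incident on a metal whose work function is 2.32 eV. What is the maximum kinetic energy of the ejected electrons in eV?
1.2975 eV

Using Einstein's photoelectric equation: KE_max = hf - φ

First, calculate the photon energy:
E_photon = hf = (6.626×10⁻³⁴ J·s)(8.747e+14 Hz)
E_photon = 3.6175 eV

Then, the maximum kinetic energy:
KE_max = E_photon - φ = 3.6175 eV - 2.32 eV = 1.2975 eV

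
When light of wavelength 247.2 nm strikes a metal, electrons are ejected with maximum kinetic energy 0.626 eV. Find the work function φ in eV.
4.39 eV

From Einstein's photoelectric equation: KE_max = hf - φ = hc/λ - φ

Rearranging for φ:
φ = hc/λ - KE_max

Calculate photon energy:
E_photon = hc/λ = 5.0155 eV

Therefore:
φ = 5.0155 - 0.626 = 4.39 eV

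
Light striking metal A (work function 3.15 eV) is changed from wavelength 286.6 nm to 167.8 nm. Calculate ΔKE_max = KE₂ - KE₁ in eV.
3.0628 eV

Using Einstein's equation: KE_max = hc/λ - φ

For λ₁ = 286.6 nm:
KE₁ = hc/λ₁ - φ = 4.3260 - 3.15 = 1.1760 eV

For λ₂ = 167.8 nm:
KE₂ = hc/λ₂ - φ = 7.3888 - 3.15 = 4.2388 eV

Change in KE:
ΔKE = KE₂ - KE₁ = 4.2388 - 1.1760 = 3.0628 eV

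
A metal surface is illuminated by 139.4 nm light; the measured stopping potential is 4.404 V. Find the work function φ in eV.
4.49 eV

The stopping potential gives the maximum kinetic energy: KE_max = eV_s = 4.404 eV

From Einstein's photoelectric equation: KE_max = hc/λ - φ
Rearranging: φ = hc/λ - KE_max

Calculate photon energy:
E_photon = hc/λ = (6.626×10⁻³⁴ J·s)(3×10⁸ m/s) / (139.4×10⁻⁹ m) = 8.8941 eV

Therefore:
φ = 8.8941 - 4.404 = 4.49 eV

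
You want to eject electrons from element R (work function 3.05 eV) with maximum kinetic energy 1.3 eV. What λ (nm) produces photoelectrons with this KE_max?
285.02 nm

From Einstein's equation: KE_max = hc/λ - φ

Rearranging for λ:
hc/λ = KE_max + φ
λ = hc/(KE_max + φ)

Required photon energy:
E_photon = KE_max + φ = 1.3 + 3.05 = 4.35 eV

Required wavelength:
λ = hc/E_photon = (6.626×10⁻³⁴)(3×10⁸) / (4.35 × 1.602×10⁻¹⁹)
λ = 285.02 nm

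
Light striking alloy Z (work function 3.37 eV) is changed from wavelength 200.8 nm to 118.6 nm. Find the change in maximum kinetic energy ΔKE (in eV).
4.2795 eV

Using Einstein's equation: KE_max = hc/λ - φ

For λ₁ = 200.8 nm:
KE₁ = hc/λ₁ - φ = 6.1745 - 3.37 = 2.8045 eV

For λ₂ = 118.6 nm:
KE₂ = hc/λ₂ - φ = 10.4540 - 3.37 = 7.0840 eV

Change in KE:
ΔKE = KE₂ - KE₁ = 7.0840 - 2.8045 = 4.2795 eV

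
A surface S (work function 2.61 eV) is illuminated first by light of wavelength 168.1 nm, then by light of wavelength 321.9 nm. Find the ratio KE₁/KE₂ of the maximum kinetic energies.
3.8382

Using Einstein's equation: KE_max = hc/λ - φ

For λ₁ = 168.1 nm:
E₁ = hc/λ₁ = 7.3756 eV
KE₁ = E₁ - φ = 7.3756 - 2.61 = 4.7656 eV

For λ₂ = 321.9 nm:
E₂ = hc/λ₂ = 3.8516 eV
KE₂ = E₂ - φ = 3.8516 - 2.61 = 1.2416 eV

Ratio: KE₁/KE₂ = 4.7656/1.2416 = 3.8382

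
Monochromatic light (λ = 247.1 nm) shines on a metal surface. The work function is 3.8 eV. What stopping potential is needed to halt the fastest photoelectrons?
1.2176 V

The stopping potential V_s satisfies: eV_s = KE_max

First, find KE_max using Einstein's equation:
E_photon = hc/λ = 5.0176 eV
KE_max = E_photon - φ = 5.0176 - 3.8 = 1.2176 eV

Since eV_s = KE_max:
V_s = KE_max/e = 1.2176 V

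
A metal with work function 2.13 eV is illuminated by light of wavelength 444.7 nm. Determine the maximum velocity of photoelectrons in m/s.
4.8112e+05 m/s

First, find the maximum kinetic energy:
E_photon = hc/λ = 2.7880 eV
KE_max = E_photon - φ = 2.7880 - 2.13 = 0.6580 eV

Convert to Joules: KE_max = 0.6580 × 1.602×10⁻¹⁹ J = 1.0543e-19 J

Then use KE = ½mv² to find velocity:
v = √(2·KE/m) = √(2 × 1.0543e-19 J / 9.109e-31 kg)
v = 4.8112e+05 m/s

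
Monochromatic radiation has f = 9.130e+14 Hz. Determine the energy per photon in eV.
3.7759 eV

Using E = hf:

E = hf = (6.626×10⁻³⁴ J·s)(9.130e+14 Hz)
E = 3.7759 eV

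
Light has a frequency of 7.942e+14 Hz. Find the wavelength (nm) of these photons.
377.48 nm

Using the wave equation: c = fλ

Solving for wavelength:
λ = c/f = (3×10⁸ m/s) / (7.942e+14 Hz)
λ = 377.48 nm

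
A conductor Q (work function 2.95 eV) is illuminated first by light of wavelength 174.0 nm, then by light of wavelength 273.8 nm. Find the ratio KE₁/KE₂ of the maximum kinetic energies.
2.6456

Using Einstein's equation: KE_max = hc/λ - φ

For λ₁ = 174.0 nm:
E₁ = hc/λ₁ = 7.1255 eV
KE₁ = E₁ - φ = 7.1255 - 2.95 = 4.1755 eV

For λ₂ = 273.8 nm:
E₂ = hc/λ₂ = 4.5283 eV
KE₂ = E₂ - φ = 4.5283 - 2.95 = 1.5783 eV

Ratio: KE₁/KE₂ = 4.1755/1.5783 = 2.6456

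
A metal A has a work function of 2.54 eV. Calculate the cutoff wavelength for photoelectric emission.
488.13 nm

The threshold wavelength is when the photon energy equals the work function:
hc/λ₀ = φ

Solving for λ₀:
λ₀ = hc/φ = (6.626×10⁻³⁴ J·s)(3×10⁸ m/s) / (2.54 eV × 1.602×10⁻¹⁹ J/eV)
λ₀ = 488.13 nm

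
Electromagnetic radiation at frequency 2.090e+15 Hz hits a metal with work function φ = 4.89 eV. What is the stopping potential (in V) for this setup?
3.7535 V

The stopping potential V_s satisfies: eV_s = KE_max

First, find KE_max using Einstein's equation:
E_photon = hf = (6.626×10⁻³⁴ J·s)(2.090e+15 Hz) = 8.6435 eV
KE_max = E_photon - φ = 8.6435 - 4.89 = 3.7535 eV

Since eV_s = KE_max:
V_s = KE_max/e = 3.7535 V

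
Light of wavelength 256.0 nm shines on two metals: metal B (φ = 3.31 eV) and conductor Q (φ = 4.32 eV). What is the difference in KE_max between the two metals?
1.0100 eV

Using KE_max = hc/λ - φ for each metal:

Photon energy: E = hc/λ = 4.8431 eV

For metal B (φ₁ = 3.31 eV):
KE₁ = E - φ₁ = 4.8431 - 3.31 = 1.5331 eV

For conductor Q (φ₂ = 4.32 eV):
KE₂ = E - φ₂ = 4.8431 - 4.32 = 0.5231 eV

Difference:
ΔKE = KE₁ - KE₂ = 1.5331 - 0.5231 = 1.0100 eV

Note: The difference equals the difference in work functions: 4.32 - 3.31 = 1.01 eV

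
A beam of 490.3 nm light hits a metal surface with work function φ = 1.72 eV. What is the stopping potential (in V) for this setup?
0.8087 V

The stopping potential V_s satisfies: eV_s = KE_max

First, find KE_max using Einstein's equation:
E_photon = hc/λ = 2.5287 eV
KE_max = E_photon - φ = 2.5287 - 1.72 = 0.8087 eV

Since eV_s = KE_max:
V_s = KE_max/e = 0.8087 V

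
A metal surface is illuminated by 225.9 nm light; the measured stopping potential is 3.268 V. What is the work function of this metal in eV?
2.22 eV

The stopping potential gives the maximum kinetic energy: KE_max = eV_s = 3.268 eV

From Einstein's photoelectric equation: KE_max = hc/λ - φ
Rearranging: φ = hc/λ - KE_max

Calculate photon energy:
E_photon = hc/λ = (6.626×10⁻³⁴ J·s)(3×10⁸ m/s) / (225.9×10⁻⁹ m) = 5.4885 eV

Therefore:
φ = 5.4885 - 3.268 = 2.22 eV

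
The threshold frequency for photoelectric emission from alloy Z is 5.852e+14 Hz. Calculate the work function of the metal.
2.42 eV

At the threshold frequency, photon energy equals work function:
φ = hf₀

Calculating:
φ = (6.626×10⁻³⁴ J·s)(5.852e+14 Hz)
φ = 2.42 eV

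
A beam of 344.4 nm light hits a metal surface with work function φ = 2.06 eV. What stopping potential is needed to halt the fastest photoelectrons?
1.5400 V

The stopping potential V_s satisfies: eV_s = KE_max

First, find KE_max using Einstein's equation:
E_photon = hc/λ = 3.6000 eV
KE_max = E_photon - φ = 3.6000 - 2.06 = 1.5400 eV

Since eV_s = KE_max:
V_s = KE_max/e = 1.5400 V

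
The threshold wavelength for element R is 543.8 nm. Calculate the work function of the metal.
2.28 eV

At the threshold wavelength, photon energy equals work function:
φ = hc/λ₀

Calculating:
φ = (6.626×10⁻³⁴ J·s)(3×10⁸ m/s) / (543.8×10⁻⁹ m)
φ = 2.28 eV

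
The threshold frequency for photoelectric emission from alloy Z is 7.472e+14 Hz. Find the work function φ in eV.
3.09 eV

At the threshold frequency, photon energy equals work function:
φ = hf₀

Calculating:
φ = (6.626×10⁻³⁴ J·s)(7.472e+14 Hz)
φ = 3.09 eV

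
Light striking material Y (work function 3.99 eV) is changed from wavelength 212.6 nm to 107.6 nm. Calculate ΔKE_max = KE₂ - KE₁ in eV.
5.6909 eV

Using Einstein's equation: KE_max = hc/λ - φ

For λ₁ = 212.6 nm:
KE₁ = hc/λ₁ - φ = 5.8318 - 3.99 = 1.8418 eV

For λ₂ = 107.6 nm:
KE₂ = hc/λ₂ - φ = 11.5227 - 3.99 = 7.5327 eV

Change in KE:
ΔKE = KE₂ - KE₁ = 7.5327 - 1.8418 = 5.6909 eV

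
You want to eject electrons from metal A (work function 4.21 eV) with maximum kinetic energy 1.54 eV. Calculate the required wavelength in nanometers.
215.62 nm

From Einstein's equation: KE_max = hc/λ - φ

Rearranging for λ:
hc/λ = KE_max + φ
λ = hc/(KE_max + φ)

Required photon energy:
E_photon = KE_max + φ = 1.54 + 4.21 = 5.75 eV

Required wavelength:
λ = hc/E_photon = (6.626×10⁻³⁴)(3×10⁸) / (5.75 × 1.602×10⁻¹⁹)
λ = 215.62 nm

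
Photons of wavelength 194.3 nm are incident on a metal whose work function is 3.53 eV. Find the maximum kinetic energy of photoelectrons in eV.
2.8511 eV

Using Einstein's photoelectric equation: KE_max = hf - φ = hc/λ - φ

First, calculate the photon energy:
E_photon = hc/λ = (6.626×10⁻³⁴ J·s)(3×10⁸ m/s) / (194.3×10⁻⁹ m)
E_photon = 6.3811 eV

Then, the maximum kinetic energy:
KE_max = E_photon - φ = 6.3811 eV - 3.53 eV = 2.8511 eV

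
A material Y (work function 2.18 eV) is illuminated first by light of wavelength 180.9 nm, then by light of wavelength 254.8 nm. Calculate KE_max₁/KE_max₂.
1.7401

Using Einstein's equation: KE_max = hc/λ - φ

For λ₁ = 180.9 nm:
E₁ = hc/λ₁ = 6.8537 eV
KE₁ = E₁ - φ = 6.8537 - 2.18 = 4.6737 eV

For λ₂ = 254.8 nm:
E₂ = hc/λ₂ = 4.8659 eV
KE₂ = E₂ - φ = 4.8659 - 2.18 = 2.6859 eV

Ratio: KE₁/KE₂ = 4.6737/2.6859 = 1.7401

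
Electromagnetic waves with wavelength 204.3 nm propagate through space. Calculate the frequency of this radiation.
1.4674e+15 Hz

Using the wave equation: c = fλ

Solving for frequency:
f = c/λ = (3×10⁸ m/s) / (204.3×10⁻⁹ m)
f = 1.4674e+15 Hz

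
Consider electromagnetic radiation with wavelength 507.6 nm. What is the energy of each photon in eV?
2.4426 eV

Using E = hf = hc/λ:

E = hc/λ = (6.626×10⁻³⁴ J·s)(3×10⁸ m/s) / (507.6×10⁻⁹ m)
E = 2.4426 eV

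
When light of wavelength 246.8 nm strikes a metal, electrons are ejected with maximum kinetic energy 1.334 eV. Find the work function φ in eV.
3.69 eV

From Einstein's photoelectric equation: KE_max = hf - φ = hc/λ - φ

Rearranging for φ:
φ = hc/λ - KE_max

Calculate photon energy:
E_photon = hc/λ = 5.0237 eV

Therefore:
φ = 5.0237 - 1.334 = 3.69 eV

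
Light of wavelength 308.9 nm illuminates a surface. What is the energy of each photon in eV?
4.0137 eV

Using E = hf = hc/λ:

E = hc/λ = (6.626×10⁻³⁴ J·s)(3×10⁸ m/s) / (308.9×10⁻⁹ m)
E = 4.0137 eV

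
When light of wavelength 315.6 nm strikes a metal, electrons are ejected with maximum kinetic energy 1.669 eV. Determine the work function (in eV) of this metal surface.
2.26 eV

From Einstein's photoelectric equation: KE_max = hf - φ = hc/λ - φ

Rearranging for φ:
φ = hc/λ - KE_max

Calculate photon energy:
E_photon = hc/λ = 3.9285 eV

Therefore:
φ = 3.9285 - 1.669 = 2.26 eV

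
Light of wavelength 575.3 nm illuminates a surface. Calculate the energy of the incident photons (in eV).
2.1551 eV

Using E = hf = hc/λ:

E = hc/λ = (6.626×10⁻³⁴ J·s)(3×10⁸ m/s) / (575.3×10⁻⁹ m)
E = 2.1551 eV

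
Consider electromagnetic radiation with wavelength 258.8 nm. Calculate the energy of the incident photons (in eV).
4.7907 eV

Using E = hf = hc/λ:

E = hc/λ = (6.626×10⁻³⁴ J·s)(3×10⁸ m/s) / (258.8×10⁻⁹ m)
E = 4.7907 eV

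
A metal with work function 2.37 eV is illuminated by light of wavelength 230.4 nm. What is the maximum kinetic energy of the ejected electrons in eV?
3.0113 eV

Using Einstein's photoelectric equation: KE_max = hf - φ = hc/λ - φ

First, calculate the photon energy:
E_photon = hc/λ = (6.626×10⁻³⁴ J·s)(3×10⁸ m/s) / (230.4×10⁻⁹ m)
E_photon = 5.3813 eV

Then, the maximum kinetic energy:
KE_max = E_photon - φ = 5.3813 eV - 2.37 eV = 3.0113 eV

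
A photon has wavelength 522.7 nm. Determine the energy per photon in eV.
2.3720 eV

Using E = hf = hc/λ:

E = hc/λ = (6.626×10⁻³⁴ J·s)(3×10⁸ m/s) / (522.7×10⁻⁹ m)
E = 2.3720 eV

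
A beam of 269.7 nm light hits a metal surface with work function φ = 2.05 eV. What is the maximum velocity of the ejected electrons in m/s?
9.4656e+05 m/s

First, find the maximum kinetic energy:
E_photon = hc/λ = 4.5971 eV
KE_max = E_photon - φ = 4.5971 - 2.05 = 2.5471 eV

Convert to Joules: KE_max = 2.5471 × 1.602×10⁻¹⁹ J = 4.0809e-19 J

Then use KE = ½mv² to find velocity:
v = √(2·KE/m) = √(2 × 4.0809e-19 J / 9.109e-31 kg)
v = 9.4656e+05 m/s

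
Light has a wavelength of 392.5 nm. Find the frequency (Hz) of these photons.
7.6380e+14 Hz

Using the wave equation: c = fλ

Solving for frequency:
f = c/λ = (3×10⁸ m/s) / (392.5×10⁻⁹ m)
f = 7.6380e+14 Hz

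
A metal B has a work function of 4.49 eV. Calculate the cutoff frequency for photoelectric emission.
1.0857e+15 Hz

The threshold frequency is when the photon energy equals the work function:
hf₀ = φ

Solving for f₀:
f₀ = φ/h = (4.49 eV × 1.602×10⁻¹⁹ J/eV) / (6.626×10⁻³⁴ J·s)
f₀ = 1.0857e+15 Hz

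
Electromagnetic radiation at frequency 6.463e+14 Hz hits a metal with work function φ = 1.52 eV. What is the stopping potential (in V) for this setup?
1.1529 V

The stopping potential V_s satisfies: eV_s = KE_max

First, find KE_max using Einstein's equation:
E_photon = hf = (6.626×10⁻³⁴ J·s)(6.463e+14 Hz) = 2.6729 eV
KE_max = E_photon - φ = 2.6729 - 1.52 = 1.1529 eV

Since eV_s = KE_max:
V_s = KE_max/e = 1.1529 V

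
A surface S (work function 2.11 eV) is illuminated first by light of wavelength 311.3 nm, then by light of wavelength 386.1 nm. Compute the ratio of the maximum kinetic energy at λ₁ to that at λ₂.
1.7007

Using Einstein's equation: KE_max = hc/λ - φ

For λ₁ = 311.3 nm:
E₁ = hc/λ₁ = 3.9828 eV
KE₁ = E₁ - φ = 3.9828 - 2.11 = 1.8728 eV

For λ₂ = 386.1 nm:
E₂ = hc/λ₂ = 3.2112 eV
KE₂ = E₂ - φ = 3.2112 - 2.11 = 1.1012 eV

Ratio: KE₁/KE₂ = 1.8728/1.1012 = 1.7007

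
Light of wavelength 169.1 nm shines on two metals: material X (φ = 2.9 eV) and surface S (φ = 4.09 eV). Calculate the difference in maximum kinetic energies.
1.1900 eV

Using KE_max = hc/λ - φ for each metal:

Photon energy: E = hc/λ = 7.3320 eV

For material X (φ₁ = 2.9 eV):
KE₁ = E - φ₁ = 7.3320 - 2.9 = 4.4320 eV

For surface S (φ₂ = 4.09 eV):
KE₂ = E - φ₂ = 7.3320 - 4.09 = 3.2420 eV

Difference:
ΔKE = KE₁ - KE₂ = 4.4320 - 3.2420 = 1.1900 eV

Note: The difference equals the difference in work functions: 4.09 - 2.9 = 1.19 eV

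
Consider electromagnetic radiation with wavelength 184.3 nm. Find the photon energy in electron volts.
6.7273 eV

Using E = hf = hc/λ:

E = hc/λ = (6.626×10⁻³⁴ J·s)(3×10⁸ m/s) / (184.3×10⁻⁹ m)
E = 6.7273 eV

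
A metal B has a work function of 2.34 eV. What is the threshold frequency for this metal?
5.6581e+14 Hz

The threshold frequency is when the photon energy equals the work function:
hf₀ = φ

Solving for f₀:
f₀ = φ/h = (2.34 eV × 1.602×10⁻¹⁹ J/eV) / (6.626×10⁻³⁴ J·s)
f₀ = 5.6581e+14 Hz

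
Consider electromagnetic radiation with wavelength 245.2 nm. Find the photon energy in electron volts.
5.0565 eV

Using E = hf = hc/λ:

E = hc/λ = (6.626×10⁻³⁴ J·s)(3×10⁸ m/s) / (245.2×10⁻⁹ m)
E = 5.0565 eV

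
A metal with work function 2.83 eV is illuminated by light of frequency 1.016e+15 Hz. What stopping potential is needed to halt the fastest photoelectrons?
1.3718 V

The stopping potential V_s satisfies: eV_s = KE_max

First, find KE_max using Einstein's equation:
E_photon = hf = (6.626×10⁻³⁴ J·s)(1.016e+15 Hz) = 4.2018 eV
KE_max = E_photon - φ = 4.2018 - 2.83 = 1.3718 eV

Since eV_s = KE_max:
V_s = KE_max/e = 1.3718 V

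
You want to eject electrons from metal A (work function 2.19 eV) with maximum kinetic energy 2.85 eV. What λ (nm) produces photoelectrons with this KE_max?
246.00 nm

From Einstein's equation: KE_max = hc/λ - φ

Rearranging for λ:
hc/λ = KE_max + φ
λ = hc/(KE_max + φ)

Required photon energy:
E_photon = KE_max + φ = 2.85 + 2.19 = 5.04 eV

Required wavelength:
λ = hc/E_photon = (6.626×10⁻³⁴)(3×10⁸) / (5.04 × 1.602×10⁻¹⁹)
λ = 246.00 nm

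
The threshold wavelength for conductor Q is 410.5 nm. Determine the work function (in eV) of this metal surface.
3.02 eV

At the threshold wavelength, photon energy equals work function:
φ = hc/λ₀

Calculating:
φ = (6.626×10⁻³⁴ J·s)(3×10⁸ m/s) / (410.5×10⁻⁹ m)
φ = 3.02 eV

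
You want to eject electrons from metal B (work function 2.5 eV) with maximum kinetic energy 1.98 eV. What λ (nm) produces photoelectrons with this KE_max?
276.75 nm

From Einstein's equation: KE_max = hc/λ - φ

Rearranging for λ:
hc/λ = KE_max + φ
λ = hc/(KE_max + φ)

Required photon energy:
E_photon = KE_max + φ = 1.98 + 2.5 = 4.48 eV

Required wavelength:
λ = hc/E_photon = (6.626×10⁻³⁴)(3×10⁸) / (4.48 × 1.602×10⁻¹⁹)
λ = 276.75 nm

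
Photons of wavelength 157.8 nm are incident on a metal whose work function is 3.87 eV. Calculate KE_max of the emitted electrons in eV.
3.9870 eV

Using Einstein's photoelectric equation: KE_max = hf - φ = hc/λ - φ

First, calculate the photon energy:
E_photon = hc/λ = (6.626×10⁻³⁴ J·s)(3×10⁸ m/s) / (157.8×10⁻⁹ m)
E_photon = 7.8570 eV

Then, the maximum kinetic energy:
KE_max = E_photon - φ = 7.8570 eV - 3.87 eV = 3.9870 eV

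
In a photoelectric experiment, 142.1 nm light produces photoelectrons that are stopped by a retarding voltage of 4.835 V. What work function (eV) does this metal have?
3.89 eV

The stopping potential gives the maximum kinetic energy: KE_max = eV_s = 4.835 eV

From Einstein's photoelectric equation: KE_max = hc/λ - φ
Rearranging: φ = hc/λ - KE_max

Calculate photon energy:
E_photon = hc/λ = (6.626×10⁻³⁴ J·s)(3×10⁸ m/s) / (142.1×10⁻⁹ m) = 8.7251 eV

Therefore:
φ = 8.7251 - 4.835 = 3.89 eV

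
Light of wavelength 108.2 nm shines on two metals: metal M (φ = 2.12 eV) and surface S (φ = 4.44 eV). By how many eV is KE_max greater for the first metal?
2.3200 eV

Using KE_max = hc/λ - φ for each metal:

Photon energy: E = hc/λ = 11.4588 eV

For metal M (φ₁ = 2.12 eV):
KE₁ = E - φ₁ = 11.4588 - 2.12 = 9.3388 eV

For surface S (φ₂ = 4.44 eV):
KE₂ = E - φ₂ = 11.4588 - 4.44 = 7.0188 eV

Difference:
ΔKE = KE₁ - KE₂ = 9.3388 - 7.0188 = 2.3200 eV

Note: The difference equals the difference in work functions: 4.44 - 2.12 = 2.32 eV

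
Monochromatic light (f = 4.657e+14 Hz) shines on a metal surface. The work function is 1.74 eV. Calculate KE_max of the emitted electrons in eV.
0.1860 eV

Using Einstein's photoelectric equation: KE_max = hf - φ

First, calculate the photon energy:
E_photon = hf = (6.626×10⁻³⁴ J·s)(4.657e+14 Hz)
E_photon = 1.9260 eV

Then, the maximum kinetic energy:
KE_max = E_photon - φ = 1.9260 eV - 1.74 eV = 0.1860 eV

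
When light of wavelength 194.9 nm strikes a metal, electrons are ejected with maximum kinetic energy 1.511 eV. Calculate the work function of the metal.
4.85 eV

From Einstein's photoelectric equation: KE_max = hf - φ = hc/λ - φ

Rearranging for φ:
φ = hc/λ - KE_max

Calculate photon energy:
E_photon = hc/λ = 6.3614 eV

Therefore:
φ = 6.3614 - 1.511 = 4.85 eV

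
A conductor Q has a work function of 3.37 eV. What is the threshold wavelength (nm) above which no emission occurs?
367.91 nm

The threshold wavelength is when the photon energy equals the work function:
hc/λ₀ = φ

Solving for λ₀:
λ₀ = hc/φ = (6.626×10⁻³⁴ J·s)(3×10⁸ m/s) / (3.37 eV × 1.602×10⁻¹⁹ J/eV)
λ₀ = 367.91 nm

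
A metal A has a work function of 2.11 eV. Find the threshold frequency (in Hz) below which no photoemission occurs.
5.1020e+14 Hz

The threshold frequency is when the photon energy equals the work function:
hf₀ = φ

Solving for f₀:
f₀ = φ/h = (2.11 eV × 1.602×10⁻¹⁹ J/eV) / (6.626×10⁻³⁴ J·s)
f₀ = 5.1020e+14 Hz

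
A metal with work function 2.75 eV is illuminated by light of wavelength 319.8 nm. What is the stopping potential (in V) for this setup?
1.1269 V

The stopping potential V_s satisfies: eV_s = KE_max

First, find KE_max using Einstein's equation:
E_photon = hc/λ = 3.8769 eV
KE_max = E_photon - φ = 3.8769 - 2.75 = 1.1269 eV

Since eV_s = KE_max:
V_s = KE_max/e = 1.1269 V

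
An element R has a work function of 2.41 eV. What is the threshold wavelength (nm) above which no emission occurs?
514.46 nm

The threshold wavelength is when the photon energy equals the work function:
hc/λ₀ = φ

Solving for λ₀:
λ₀ = hc/φ = (6.626×10⁻³⁴ J·s)(3×10⁸ m/s) / (2.41 eV × 1.602×10⁻¹⁹ J/eV)
λ₀ = 514.46 nm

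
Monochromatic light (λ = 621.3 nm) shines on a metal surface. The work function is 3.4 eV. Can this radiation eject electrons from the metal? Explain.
No

For photoemission, the photon energy must exceed the work function.

Photon energy: E = hc/λ = 1.9956 eV
Work function: φ = 3.4 eV

Since E_photon (1.9956 eV) < φ (3.4 eV), photoemission will NOT occur.
The threshold wavelength is λ₀ = hc/φ = 364.7 nm.
Since 621.3 nm > 364.7 nm, the photons lack sufficient energy.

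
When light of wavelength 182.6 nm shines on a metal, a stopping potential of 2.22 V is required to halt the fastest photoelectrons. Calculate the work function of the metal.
4.57 eV

The stopping potential gives the maximum kinetic energy: KE_max = eV_s = 2.22 eV

From Einstein's photoelectric equation: KE_max = hc/λ - φ
Rearranging: φ = hc/λ - KE_max

Calculate photon energy:
E_photon = hc/λ = (6.626×10⁻³⁴ J·s)(3×10⁸ m/s) / (182.6×10⁻⁹ m) = 6.7899 eV

Therefore:
φ = 6.7899 - 2.22 = 4.57 eV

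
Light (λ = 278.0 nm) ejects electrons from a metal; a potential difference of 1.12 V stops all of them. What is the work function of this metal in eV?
3.34 eV

The stopping potential gives the maximum kinetic energy: KE_max = eV_s = 1.12 eV

From Einstein's photoelectric equation: KE_max = hc/λ - φ
Rearranging: φ = hc/λ - KE_max

Calculate photon energy:
E_photon = hc/λ = (6.626×10⁻³⁴ J·s)(3×10⁸ m/s) / (278.0×10⁻⁹ m) = 4.4599 eV

Therefore:
φ = 4.4599 - 1.12 = 3.34 eV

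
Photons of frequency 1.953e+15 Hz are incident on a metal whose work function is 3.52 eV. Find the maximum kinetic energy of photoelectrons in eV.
4.5570 eV

Using Einstein's photoelectric equation: KE_max = hf - φ

First, calculate the photon energy:
E_photon = hf = (6.626×10⁻³⁴ J·s)(1.953e+15 Hz)
E_photon = 8.0770 eV

Then, the maximum kinetic energy:
KE_max = E_photon - φ = 8.0770 eV - 3.52 eV = 4.5570 eV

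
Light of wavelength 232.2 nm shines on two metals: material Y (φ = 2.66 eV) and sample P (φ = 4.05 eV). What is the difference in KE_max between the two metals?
1.3900 eV

Using KE_max = hc/λ - φ for each metal:

Photon energy: E = hc/λ = 5.3395 eV

For material Y (φ₁ = 2.66 eV):
KE₁ = E - φ₁ = 5.3395 - 2.66 = 2.6795 eV

For sample P (φ₂ = 4.05 eV):
KE₂ = E - φ₂ = 5.3395 - 4.05 = 1.2895 eV

Difference:
ΔKE = KE₁ - KE₂ = 2.6795 - 1.2895 = 1.3900 eV

Note: The difference equals the difference in work functions: 4.05 - 2.66 = 1.39 eV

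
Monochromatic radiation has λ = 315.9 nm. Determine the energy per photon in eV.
3.9248 eV

Using E = hf = hc/λ:

E = hc/λ = (6.626×10⁻³⁴ J·s)(3×10⁸ m/s) / (315.9×10⁻⁹ m)
E = 3.9248 eV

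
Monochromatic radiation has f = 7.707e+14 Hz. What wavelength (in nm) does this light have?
388.99 nm

Using the wave equation: c = fλ

Solving for wavelength:
λ = c/f = (3×10⁸ m/s) / (7.707e+14 Hz)
λ = 388.99 nm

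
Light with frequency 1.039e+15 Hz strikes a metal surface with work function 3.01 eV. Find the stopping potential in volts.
1.2870 V

The stopping potential V_s satisfies: eV_s = KE_max

First, find KE_max using Einstein's equation:
E_photon = hf = (6.626×10⁻³⁴ J·s)(1.039e+15 Hz) = 4.2970 eV
KE_max = E_photon - φ = 4.2970 - 3.01 = 1.2870 eV

Since eV_s = KE_max:
V_s = KE_max/e = 1.2870 V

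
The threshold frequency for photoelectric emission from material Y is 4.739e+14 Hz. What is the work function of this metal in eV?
1.96 eV

At the threshold frequency, photon energy equals work function:
φ = hf₀

Calculating:
φ = (6.626×10⁻³⁴ J·s)(4.739e+14 Hz)
φ = 1.96 eV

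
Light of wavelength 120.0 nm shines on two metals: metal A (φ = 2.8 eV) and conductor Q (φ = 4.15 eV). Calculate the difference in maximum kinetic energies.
1.3500 eV

Using KE_max = hc/λ - φ for each metal:

Photon energy: E = hc/λ = 10.3320 eV

For metal A (φ₁ = 2.8 eV):
KE₁ = E - φ₁ = 10.3320 - 2.8 = 7.5320 eV

For conductor Q (φ₂ = 4.15 eV):
KE₂ = E - φ₂ = 10.3320 - 4.15 = 6.1820 eV

Difference:
ΔKE = KE₁ - KE₂ = 7.5320 - 6.1820 = 1.3500 eV

Note: The difference equals the difference in work functions: 4.15 - 2.8 = 1.35 eV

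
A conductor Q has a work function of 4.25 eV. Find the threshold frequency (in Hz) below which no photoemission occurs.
1.0276e+15 Hz

The threshold frequency is when the photon energy equals the work function:
hf₀ = φ

Solving for f₀:
f₀ = φ/h = (4.25 eV × 1.602×10⁻¹⁹ J/eV) / (6.626×10⁻³⁴ J·s)
f₀ = 1.0276e+15 Hz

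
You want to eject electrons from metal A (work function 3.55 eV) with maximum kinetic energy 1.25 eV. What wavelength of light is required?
258.30 nm

From Einstein's equation: KE_max = hc/λ - φ

Rearranging for λ:
hc/λ = KE_max + φ
λ = hc/(KE_max + φ)

Required photon energy:
E_photon = KE_max + φ = 1.25 + 3.55 = 4.80 eV

Required wavelength:
λ = hc/E_photon = (6.626×10⁻³⁴)(3×10⁸) / (4.80 × 1.602×10⁻¹⁹)
λ = 258.30 nm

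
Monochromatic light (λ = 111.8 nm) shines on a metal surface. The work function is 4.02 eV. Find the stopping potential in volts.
7.0698 V

The stopping potential V_s satisfies: eV_s = KE_max

First, find KE_max using Einstein's equation:
E_photon = hc/λ = 11.0898 eV
KE_max = E_photon - φ = 11.0898 - 4.02 = 7.0698 eV

Since eV_s = KE_max:
V_s = KE_max/e = 7.0698 V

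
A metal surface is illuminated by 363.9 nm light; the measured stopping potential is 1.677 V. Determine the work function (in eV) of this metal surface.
1.73 eV

The stopping potential gives the maximum kinetic energy: KE_max = eV_s = 1.677 eV

From Einstein's photoelectric equation: KE_max = hc/λ - φ
Rearranging: φ = hc/λ - KE_max

Calculate photon energy:
E_photon = hc/λ = (6.626×10⁻³⁴ J·s)(3×10⁸ m/s) / (363.9×10⁻⁹ m) = 3.4071 eV

Therefore:
φ = 3.4071 - 1.677 = 1.73 eV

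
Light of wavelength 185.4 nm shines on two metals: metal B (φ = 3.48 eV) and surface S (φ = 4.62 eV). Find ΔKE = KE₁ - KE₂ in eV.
1.1400 eV

Using KE_max = hc/λ - φ for each metal:

Photon energy: E = hc/λ = 6.6874 eV

For metal B (φ₁ = 3.48 eV):
KE₁ = E - φ₁ = 6.6874 - 3.48 = 3.2074 eV

For surface S (φ₂ = 4.62 eV):
KE₂ = E - φ₂ = 6.6874 - 4.62 = 2.0674 eV

Difference:
ΔKE = KE₁ - KE₂ = 3.2074 - 2.0674 = 1.1400 eV

Note: The difference equals the difference in work functions: 4.62 - 3.48 = 1.14 eV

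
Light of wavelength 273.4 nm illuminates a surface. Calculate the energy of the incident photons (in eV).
4.5349 eV

Using E = hf = hc/λ:

E = hc/λ = (6.626×10⁻³⁴ J·s)(3×10⁸ m/s) / (273.4×10⁻⁹ m)
E = 4.5349 eV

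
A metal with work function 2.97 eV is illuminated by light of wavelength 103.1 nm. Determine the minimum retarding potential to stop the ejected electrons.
9.0556 V

The stopping potential V_s satisfies: eV_s = KE_max

First, find KE_max using Einstein's equation:
E_photon = hc/λ = 12.0256 eV
KE_max = E_photon - φ = 12.0256 - 2.97 = 9.0556 eV

Since eV_s = KE_max:
V_s = KE_max/e = 9.0556 V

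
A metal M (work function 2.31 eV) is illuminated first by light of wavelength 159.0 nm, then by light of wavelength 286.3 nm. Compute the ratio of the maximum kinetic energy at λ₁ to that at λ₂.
2.7159

Using Einstein's equation: KE_max = hc/λ - φ

For λ₁ = 159.0 nm:
E₁ = hc/λ₁ = 7.7977 eV
KE₁ = E₁ - φ = 7.7977 - 2.31 = 5.4877 eV

For λ₂ = 286.3 nm:
E₂ = hc/λ₂ = 4.3306 eV
KE₂ = E₂ - φ = 4.3306 - 2.31 = 2.0206 eV

Ratio: KE₁/KE₂ = 5.4877/2.0206 = 2.7159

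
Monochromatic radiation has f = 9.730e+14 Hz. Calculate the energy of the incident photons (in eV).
4.0240 eV

Using E = hf:

E = hf = (6.626×10⁻³⁴ J·s)(9.730e+14 Hz)
E = 4.0240 eV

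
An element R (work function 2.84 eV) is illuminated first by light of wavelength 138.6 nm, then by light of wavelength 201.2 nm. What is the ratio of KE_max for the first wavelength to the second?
1.8378

Using Einstein's equation: KE_max = hc/λ - φ

For λ₁ = 138.6 nm:
E₁ = hc/λ₁ = 8.9455 eV
KE₁ = E₁ - φ = 8.9455 - 2.84 = 6.1055 eV

For λ₂ = 201.2 nm:
E₂ = hc/λ₂ = 6.1622 eV
KE₂ = E₂ - φ = 6.1622 - 2.84 = 3.3222 eV

Ratio: KE₁/KE₂ = 6.1055/3.3222 = 1.8378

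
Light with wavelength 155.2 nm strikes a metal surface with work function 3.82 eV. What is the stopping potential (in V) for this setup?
4.1687 V

The stopping potential V_s satisfies: eV_s = KE_max

First, find KE_max using Einstein's equation:
E_photon = hc/λ = 7.9887 eV
KE_max = E_photon - φ = 7.9887 - 3.82 = 4.1687 eV

Since eV_s = KE_max:
V_s = KE_max/e = 4.1687 V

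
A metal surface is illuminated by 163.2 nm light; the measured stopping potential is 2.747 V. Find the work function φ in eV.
4.85 eV

The stopping potential gives the maximum kinetic energy: KE_max = eV_s = 2.747 eV

From Einstein's photoelectric equation: KE_max = hc/λ - φ
Rearranging: φ = hc/λ - KE_max

Calculate photon energy:
E_photon = hc/λ = (6.626×10⁻³⁴ J·s)(3×10⁸ m/s) / (163.2×10⁻⁹ m) = 7.5971 eV

Therefore:
φ = 7.5971 - 2.747 = 4.85 eV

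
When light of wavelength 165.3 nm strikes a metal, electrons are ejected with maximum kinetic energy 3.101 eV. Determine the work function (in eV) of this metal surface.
4.40 eV

From Einstein's photoelectric equation: KE_max = hf - φ = hc/λ - φ

Rearranging for φ:
φ = hc/λ - KE_max

Calculate photon energy:
E_photon = hc/λ = 7.5006 eV

Therefore:
φ = 7.5006 - 3.101 = 4.40 eV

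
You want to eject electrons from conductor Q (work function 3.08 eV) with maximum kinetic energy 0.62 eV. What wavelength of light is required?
335.09 nm

From Einstein's equation: KE_max = hc/λ - φ

Rearranging for λ:
hc/λ = KE_max + φ
λ = hc/(KE_max + φ)

Required photon energy:
E_photon = KE_max + φ = 0.62 + 3.08 = 3.70 eV

Required wavelength:
λ = hc/E_photon = (6.626×10⁻³⁴)(3×10⁸) / (3.70 × 1.602×10⁻¹⁹)
λ = 335.09 nm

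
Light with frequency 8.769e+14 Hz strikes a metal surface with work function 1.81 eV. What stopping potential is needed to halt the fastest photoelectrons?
1.8166 V

The stopping potential V_s satisfies: eV_s = KE_max

First, find KE_max using Einstein's equation:
E_photon = hf = (6.626×10⁻³⁴ J·s)(8.769e+14 Hz) = 3.6266 eV
KE_max = E_photon - φ = 3.6266 - 1.81 = 1.8166 eV

Since eV_s = KE_max:
V_s = KE_max/e = 1.8166 V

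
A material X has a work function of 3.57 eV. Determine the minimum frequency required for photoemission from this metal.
8.6322e+14 Hz

The threshold frequency is when the photon energy equals the work function:
hf₀ = φ

Solving for f₀:
f₀ = φ/h = (3.57 eV × 1.602×10⁻¹⁹ J/eV) / (6.626×10⁻³⁴ J·s)
f₀ = 8.6322e+14 Hz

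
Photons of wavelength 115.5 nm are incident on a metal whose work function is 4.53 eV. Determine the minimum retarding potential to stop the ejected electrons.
6.2046 V

The stopping potential V_s satisfies: eV_s = KE_max

First, find KE_max using Einstein's equation:
E_photon = hc/λ = 10.7346 eV
KE_max = E_photon - φ = 10.7346 - 4.53 = 6.2046 eV

Since eV_s = KE_max:
V_s = KE_max/e = 6.2046 V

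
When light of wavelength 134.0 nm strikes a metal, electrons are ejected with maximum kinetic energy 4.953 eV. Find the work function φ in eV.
4.30 eV

From Einstein's photoelectric equation: KE_max = hf - φ = hc/λ - φ

Rearranging for φ:
φ = hc/λ - KE_max

Calculate photon energy:
E_photon = hc/λ = 9.2526 eV

Therefore:
φ = 9.2526 - 4.953 = 4.30 eV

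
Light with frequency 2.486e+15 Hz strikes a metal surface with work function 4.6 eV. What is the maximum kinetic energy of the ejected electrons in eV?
5.6813 eV

Using Einstein's photoelectric equation: KE_max = hf - φ

First, calculate the photon energy:
E_photon = hf = (6.626×10⁻³⁴ J·s)(2.486e+15 Hz)
E_photon = 10.2813 eV

Then, the maximum kinetic energy:
KE_max = E_photon - φ = 10.2813 eV - 4.6 eV = 5.6813 eV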